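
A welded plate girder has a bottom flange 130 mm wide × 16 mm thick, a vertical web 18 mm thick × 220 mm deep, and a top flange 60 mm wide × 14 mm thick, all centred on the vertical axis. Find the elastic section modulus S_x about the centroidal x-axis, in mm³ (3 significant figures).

Decompose the section into non-overlapping parts with the origin at the bottom-left of its bounding rectangle.
Bottom plate: 130 × 16, A = 2 080 mm², y = 8 mm, Ī = 44 373 mm⁴.
Web plate: 18 × 220, A = 3 960 mm², y = 126 mm, Ī = 15 972 000 mm⁴.
Top plate: 60 × 14, A = 840 mm², y = 243 mm, Ī = 13 720 mm⁴.
Centroid: ȳ = ΣA·y / ΣA = 104.61 mm.
Transfer each piece to the centroidal x-axis using Ī + A·d² with d = y − 104.61:
  bottom plate: d = -96.61 mm → contributes +19 458 224 mm⁴
  web plate: d = 21.39 mm → contributes +17 783 748 mm⁴
  top plate: d = 138.39 mm → contributes +16 101 117 mm⁴
Total I = 53 343 089 mm⁴.
Extreme fibre distance c = 145.39 mm; S = I/c = 366 898 mm³.

S_x ≈ 3.67 × 10⁵ mm³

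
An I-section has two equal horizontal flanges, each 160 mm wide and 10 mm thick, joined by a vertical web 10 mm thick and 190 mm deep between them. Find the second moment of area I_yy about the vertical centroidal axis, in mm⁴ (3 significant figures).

Split into non-overlapping primitives; take the origin at the lower-left of the bounding box.
Bottom flange: 160 × 10, A = 1 600 mm², x = 80 mm, Ī = 3 413 333 mm⁴.
Web: 10 × 190, A = 1 900 mm², x = 80 mm, Ī = 15 833 mm⁴.
Top flange: 160 × 10, A = 1 600 mm², x = 80 mm, Ī = 3 413 333 mm⁴.
By symmetry the centroid is at mid-width, x̄ = 80 mm.
All pieces are centred on the vertical centroidal axis, so I = ΣĪ = 6 842 500 mm⁴.

I_yy ≈ 6.84 × 10⁶ mm⁴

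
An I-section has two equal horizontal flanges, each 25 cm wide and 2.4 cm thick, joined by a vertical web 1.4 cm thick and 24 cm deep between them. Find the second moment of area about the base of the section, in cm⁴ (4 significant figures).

I_base ≈ 5.443 × 10⁴ cm⁴

Split into non-overlapping primitives; take the origin at the lower-left of the bounding box.
Bottom flange: 25 × 2.4, A = 60 cm², y = 1.2 cm, Ī = 28.8 cm⁴.
Web: 1.4 × 24, A = 33.6 cm², y = 14.4 cm, Ī = 1612.8 cm⁴.
Top flange: 25 × 2.4, A = 60 cm², y = 27.6 cm, Ī = 28.8 cm⁴.
Transfer each piece to a horizontal axis along the bottom face using Ī + A·d² with d = y − 0:
  bottom flange: d = 1.2 cm → contributes +115.2 cm⁴
  web: d = 14.4 cm → contributes +8580.1 cm⁴
  top flange: d = 27.6 cm → contributes +45734.4 cm⁴
Total I = 54429.7 cm⁴.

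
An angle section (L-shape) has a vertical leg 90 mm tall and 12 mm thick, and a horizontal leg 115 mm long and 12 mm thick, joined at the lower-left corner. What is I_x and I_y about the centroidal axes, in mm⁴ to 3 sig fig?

I_x ≈ 1.62 × 10⁶ mm⁴, I_y ≈ 3.01 × 10⁶ mm⁴

Treat the section as a set of non-overlapping primitives; coordinates are from the bounding-box lower-left.
Vertical leg: 12 × 90, A = 1 080 mm², y = 45 mm, Ī = 729 000 mm⁴.
Horizontal leg (remainder): 103 × 12, A = 1 236 mm², y = 6 mm, Ī = 14 832 mm⁴.
Centroid: ȳ = ΣA·y / ΣA = 24.187 mm.
Transfer each piece to the centroidal x-axis using Ī + A·d² with d = y − 24.187:
  vertical leg: d = 20.813 mm → contributes +1 196 857 mm⁴
  horizontal leg (remainder): d = -18.187 mm → contributes +423 639 mm⁴
Total I = 1 620 495 mm⁴.
For the y-axis: x̄ = 36.687 mm.
Repeating about the centroidal y-axis gives I_y = 3 011 320 mm⁴.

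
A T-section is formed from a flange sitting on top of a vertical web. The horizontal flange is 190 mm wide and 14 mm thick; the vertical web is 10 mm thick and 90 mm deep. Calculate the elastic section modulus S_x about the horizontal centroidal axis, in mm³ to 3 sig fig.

S_x ≈ 2.94 × 10⁴ mm³

Decompose the section into non-overlapping parts with the origin at the bottom-left of its bounding rectangle.
Flange: 190 × 14, A = 2 660 mm², y = 97 mm, Ī = 43 447 mm⁴.
Web: 10 × 90, A = 900 mm², y = 45 mm, Ī = 607 500 mm⁴.
Centroid: ȳ = ΣA·y / ΣA = 83.854 mm.
Transfer each piece to the horizontal centroidal axis using Ī + A·d² with d = y − 83.854:
  flange: d = 13.146 mm → contributes +503 145 mm⁴
  web: d = -38.854 mm → contributes +1 966 165 mm⁴
Total I = 2 469 311 mm⁴.
Extreme fibre distance c = 83.854 mm; S = I/c = 29 448 mm³.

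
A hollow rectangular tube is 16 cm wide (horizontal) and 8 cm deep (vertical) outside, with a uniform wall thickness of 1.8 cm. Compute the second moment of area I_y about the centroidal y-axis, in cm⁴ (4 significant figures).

Decompose the section into non-overlapping parts with the origin at the bottom-left of its bounding rectangle.
Outer rectangle: 16 × 8, A = 128 cm², x = 8 cm, Ī = 2730.67 cm⁴.
Inner void (subtracted): 12.4 × 4.4, A = 54.56 cm², x = 8 cm, Ī = 699.095 cm⁴.
By symmetry the centroid is at mid-width, x̄ = 8 cm.
All pieces are centred on the centroidal y-axis, so I = ΣĪ (holes subtracted) = 2031.57 cm⁴.

I_y ≈ 2032 cm⁴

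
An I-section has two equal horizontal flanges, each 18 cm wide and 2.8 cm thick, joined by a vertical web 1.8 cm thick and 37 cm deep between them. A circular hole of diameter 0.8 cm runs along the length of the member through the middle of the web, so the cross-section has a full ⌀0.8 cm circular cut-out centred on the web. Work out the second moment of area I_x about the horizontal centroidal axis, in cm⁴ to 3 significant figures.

Break the section into simple shapes (no overlaps), measuring from the bottom-left corner of the bounding box.
Bottom flange: 18 × 2.8, A = 50.4 cm², y = 1.4 cm, Ī = 32.928 cm⁴.
Web: 1.8 × 37, A = 66.6 cm², y = 21.3 cm, Ī = 7 598 cm⁴.
Top flange: 18 × 2.8, A = 50.4 cm², y = 41.2 cm, Ī = 32.928 cm⁴.
Hole (subtracted): ⌀0.8, A = 0.50265 cm², y = 21.3 cm, Ī = 0.020106 cm⁴.
By symmetry the centroid is at mid-height, ȳ = 21.3 cm.
Transfer each piece to the horizontal centroidal axis using Ī + A·d² with d = y − 21.3:
  bottom flange: d = -19.9 cm → contributes +19 992 cm⁴
  web: d = 0 cm → contributes +7 598 cm⁴
  top flange: d = 19.9 cm → contributes +19 992 cm⁴
  hole: d = 0 cm → contributes −0.020106 cm⁴
Total I = 47 582 cm⁴.

I_x ≈ 4.76 × 10⁴ cm⁴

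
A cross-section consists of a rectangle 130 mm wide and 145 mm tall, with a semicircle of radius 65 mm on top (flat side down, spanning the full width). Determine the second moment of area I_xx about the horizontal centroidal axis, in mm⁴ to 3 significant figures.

Treat the section as a set of non-overlapping primitives; coordinates are from the bounding-box lower-left.
Rectangular body: 130 × 145, A = 18 850 mm², y = 72.5 mm, Ī = 33 026 771 mm⁴.
Semicircular cap: semicircle r = 65, A = 6636.6 mm², y = 172.59 mm, Ī = 1 959 230 mm⁴.
Centroid: ȳ = ΣA·y / ΣA = 98.562 mm.
Transfer each piece to the horizontal centroidal axis using Ī + A·d² with d = y − 98.562:
  rectangular body: d = -26.062 mm → contributes +45 830 437 mm⁴
  semicircular cap: d = 74.025 mm → contributes +38 325 529 mm⁴
Total I = 84 155 966 mm⁴.

I_xx ≈ 8.42 × 10⁷ mm⁴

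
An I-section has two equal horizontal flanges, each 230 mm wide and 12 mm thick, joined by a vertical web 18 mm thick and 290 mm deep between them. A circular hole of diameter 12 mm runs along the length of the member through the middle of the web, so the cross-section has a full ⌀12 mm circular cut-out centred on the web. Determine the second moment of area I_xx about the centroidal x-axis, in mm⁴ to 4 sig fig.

I_xx ≈ 1.625 × 10⁸ mm⁴

Decompose the section into non-overlapping parts with the origin at the bottom-left of its bounding rectangle.
Bottom flange: 230 × 12, A = 2 760 mm², y = 6 mm, Ī = 33 120 mm⁴.
Web: 18 × 290, A = 5 220 mm², y = 157 mm, Ī = 36 583 500 mm⁴.
Top flange: 230 × 12, A = 2 760 mm², y = 308 mm, Ī = 33 120 mm⁴.
Hole (subtracted): ⌀12, A = 113.097 mm², y = 157 mm, Ī = 1017.88 mm⁴.
By symmetry the centroid is at mid-height, ȳ = 157 mm.
Transfer each piece to the centroidal x-axis using Ī + A·d² with d = y − 157:
  bottom flange: d = -151 mm → contributes +62 963 880 mm⁴
  web: d = 0 mm → contributes +36 583 500 mm⁴
  top flange: d = 151 mm → contributes +62 963 880 mm⁴
  hole: d = 0 mm → contributes −1017.88 mm⁴
Total I = 162 510 242 mm⁴.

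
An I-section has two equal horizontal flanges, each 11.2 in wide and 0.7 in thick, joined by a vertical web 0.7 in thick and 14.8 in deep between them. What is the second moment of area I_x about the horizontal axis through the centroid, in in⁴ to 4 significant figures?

I_x ≈ 1132 in⁴

Decompose the section into non-overlapping parts with the origin at the bottom-left of its bounding rectangle.
Bottom flange: 11.2 × 0.7, A = 7.84 in², y = 0.35 in, Ī = 0.320133 in⁴.
Web: 0.7 × 14.8, A = 10.36 in², y = 8.1 in, Ī = 189.105 in⁴.
Top flange: 11.2 × 0.7, A = 7.84 in², y = 15.85 in, Ī = 0.320133 in⁴.
By symmetry the centroid is at mid-height, ȳ = 8.1 in.
Transfer each piece to the horizontal axis through the centroid using Ī + A·d² with d = y − 8.1:
  bottom flange: d = -7.75 in → contributes +471.21 in⁴
  web: d = 0 in → contributes +189.105 in⁴
  top flange: d = 7.75 in → contributes +471.21 in⁴
Total I = 1131.52 in⁴.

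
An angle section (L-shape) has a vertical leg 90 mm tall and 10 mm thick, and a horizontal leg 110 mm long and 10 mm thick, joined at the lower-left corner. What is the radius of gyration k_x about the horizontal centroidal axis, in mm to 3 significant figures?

k_x ≈ 26.9 mm

Break the section into simple shapes (no overlaps), measuring from the bottom-left corner of the bounding box.
Vertical leg: 10 × 90, A = 900 mm², y = 45 mm, Ī = 607 500 mm⁴.
Horizontal leg (remainder): 100 × 10, A = 1 000 mm², y = 5 mm, Ī = 8333.3 mm⁴.
Centroid: ȳ = ΣA·y / ΣA = 23.947 mm.
Transfer each piece to the horizontal centroidal axis using Ī + A·d² with d = y − 23.947:
  vertical leg: d = 21.053 mm → contributes +1 006 392 mm⁴
  horizontal leg (remainder): d = -18.947 mm → contributes +367 336 mm⁴
Total I = 1 373 728 mm⁴.
Radius of gyration: k = √(I/A) = √(1 373 728 / 1 900) = 26.889 mm.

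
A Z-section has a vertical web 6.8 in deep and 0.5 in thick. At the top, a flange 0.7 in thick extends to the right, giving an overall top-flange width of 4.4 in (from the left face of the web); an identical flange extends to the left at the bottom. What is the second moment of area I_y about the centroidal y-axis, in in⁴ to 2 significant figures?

Decompose the section into non-overlapping parts with the origin at the bottom-left of its bounding rectangle.
Web: 0.5 × 6.8, A = 3.4 in², x = 4.15 in, Ī = 0.07083 in⁴.
Top flange (beyond web): 3.9 × 0.7, A = 2.73 in², x = 6.35 in, Ī = 3.46 in⁴.
Bottom flange (beyond web): 3.9 × 0.7, A = 2.73 in², x = 1.95 in, Ī = 3.46 in⁴.
Centroid: x̄ = ΣA·x / ΣA = 4.15 in.
Transfer each piece to the centroidal y-axis using Ī + A·d² with d = x − 4.15:
  web: d = 0 in → contributes +0.07083 in⁴
  top flange (beyond web): d = 2.2 in → contributes +16.67 in⁴
  bottom flange (beyond web): d = -2.2 in → contributes +16.67 in⁴
Total I = 33.42 in⁴.

I_y ≈ 33 in⁴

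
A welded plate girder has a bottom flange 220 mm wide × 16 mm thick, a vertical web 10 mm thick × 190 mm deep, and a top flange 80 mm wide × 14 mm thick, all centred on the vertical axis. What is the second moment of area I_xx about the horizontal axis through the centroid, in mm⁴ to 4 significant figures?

Treat the section as a set of non-overlapping primitives; coordinates are from the bounding-box lower-left.
Bottom plate: 220 × 16, A = 3 520 mm², y = 8 mm, Ī = 75093.3 mm⁴.
Web plate: 10 × 190, A = 1 900 mm², y = 111 mm, Ī = 5 715 833 mm⁴.
Top plate: 80 × 14, A = 1 120 mm², y = 213 mm, Ī = 18293.3 mm⁴.
Centroid: ȳ = ΣA·y / ΣA = 73.0306 mm.
Transfer each piece to the horizontal axis through the centroid using Ī + A·d² with d = y − 73.0306:
  bottom plate: d = -65.0306 mm → contributes +14 961 091 mm⁴
  web plate: d = 37.9694 mm → contributes +8 455 019 mm⁴
  top plate: d = 139.969 mm → contributes +21 960 704 mm⁴
Total I = 45 376 814 mm⁴.

I_xx ≈ 4.538 × 10⁷ mm⁴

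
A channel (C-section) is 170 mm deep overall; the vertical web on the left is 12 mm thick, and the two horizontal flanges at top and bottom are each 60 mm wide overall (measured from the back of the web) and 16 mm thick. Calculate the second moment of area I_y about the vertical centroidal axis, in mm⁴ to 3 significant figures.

Break the section into simple shapes (no overlaps), measuring from the bottom-left corner of the bounding box.
Web: 12 × 170, A = 2 040 mm², x = 6 mm, Ī = 24 480 mm⁴.
Top flange (beyond web): 48 × 16, A = 768 mm², x = 36 mm, Ī = 147 456 mm⁴.
Bottom flange (beyond web): 48 × 16, A = 768 mm², x = 36 mm, Ī = 147 456 mm⁴.
Centroid: x̄ = ΣA·x / ΣA = 18.886 mm.
Transfer each piece to the vertical centroidal axis using Ī + A·d² with d = x − 18.886:
  web: d = -12.886 mm → contributes +363 215 mm⁴
  top flange (beyond web): d = 17.114 mm → contributes +372 397 mm⁴
  bottom flange (beyond web): d = 17.114 mm → contributes +372 397 mm⁴
Total I = 1 108 009 mm⁴.

I_y ≈ 1.11 × 10⁶ mm⁴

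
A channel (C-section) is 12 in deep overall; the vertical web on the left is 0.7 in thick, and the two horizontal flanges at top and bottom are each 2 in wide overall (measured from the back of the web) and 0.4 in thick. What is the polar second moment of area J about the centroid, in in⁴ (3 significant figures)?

Break the section into simple shapes (no overlaps), measuring from the bottom-left corner of the bounding box.
Web: 0.7 × 12, A = 8.4 in², y = 6 in, Ī = 100.8 in⁴.
Top flange (beyond web): 1.3 × 0.4, A = 0.52 in², y = 11.8 in, Ī = 0.0069333 in⁴.
Bottom flange (beyond web): 1.3 × 0.4, A = 0.52 in², y = 0.2 in, Ī = 0.0069333 in⁴.
By symmetry the centroid is at mid-height, ȳ = 6 in.
Transfer each piece to the centroidal x-axis using Ī + A·d² with d = y − 6:
  web: d = 0 in → contributes +100.8 in⁴
  top flange (beyond web): d = 5.8 in → contributes +17.5 in⁴
  bottom flange (beyond web): d = -5.8 in → contributes +17.5 in⁴
Total I = 135.8 in⁴.
For the y-axis: x̄ = 0.46017 in.
Repeating about the centroidal y-axis gives I_y = 1.4149 in⁴.
Polar second moment: J = I_x + I_y = 137.21 in⁴.

J ≈ 137 in⁴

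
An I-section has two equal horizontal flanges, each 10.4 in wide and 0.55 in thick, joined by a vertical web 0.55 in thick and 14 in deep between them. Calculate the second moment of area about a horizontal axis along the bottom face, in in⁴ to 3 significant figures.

Decompose the section into non-overlapping parts with the origin at the bottom-left of its bounding rectangle.
Bottom flange: 10.4 × 0.55, A = 5.72 in², y = 0.275 in, Ī = 0.14419 in⁴.
Web: 0.55 × 14, A = 7.7 in², y = 7.55 in, Ī = 125.77 in⁴.
Top flange: 10.4 × 0.55, A = 5.72 in², y = 14.825 in, Ī = 0.14419 in⁴.
Transfer each piece to the bottom edge using Ī + A·d² with d = y − 0:
  bottom flange: d = 0.275 in → contributes +0.57677 in⁴
  web: d = 7.55 in → contributes +564.69 in⁴
  top flange: d = 14.825 in → contributes +1257.3 in⁴
Total I = 1822.6 in⁴.

I_base ≈ 1820 in⁴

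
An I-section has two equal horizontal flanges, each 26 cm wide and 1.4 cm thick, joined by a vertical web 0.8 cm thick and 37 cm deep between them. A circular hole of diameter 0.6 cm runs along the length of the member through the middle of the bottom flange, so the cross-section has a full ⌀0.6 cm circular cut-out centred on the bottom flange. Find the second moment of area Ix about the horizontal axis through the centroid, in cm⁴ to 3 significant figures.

Split into non-overlapping primitives; take the origin at the lower-left of the bounding box.
Bottom flange: 26 × 1.4, A = 36.4 cm², y = 0.7 cm, Ī = 5.9453 cm⁴.
Web: 0.8 × 37, A = 29.6 cm², y = 19.9 cm, Ī = 3376.9 cm⁴.
Top flange: 26 × 1.4, A = 36.4 cm², y = 39.1 cm, Ī = 5.9453 cm⁴.
Hole (subtracted): ⌀0.6, A = 0.28274 cm², y = 0.7 cm, Ī = 0.0063617 cm⁴.
Centroid: ȳ = ΣA·y / ΣA = 19.953 cm.
Transfer each piece to the horizontal axis through the centroid using Ī + A·d² with d = y − 19.953:
  bottom flange: d = -19.253 cm → contributes +13 499 cm⁴
  web: d = -0.053161 cm → contributes +3 377 cm⁴
  top flange: d = 19.147 cm → contributes +13 350 cm⁴
  hole: d = -19.253 cm → contributes −104.81 cm⁴
Total I = 30 121 cm⁴.

Ix ≈ 3.01 × 10⁴ cm⁴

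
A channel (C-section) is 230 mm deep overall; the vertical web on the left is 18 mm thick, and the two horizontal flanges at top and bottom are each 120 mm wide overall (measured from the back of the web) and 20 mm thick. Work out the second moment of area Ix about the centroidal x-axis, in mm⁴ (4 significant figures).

Treat the section as a set of non-overlapping primitives; coordinates are from the bounding-box lower-left.
Web: 18 × 230, A = 4 140 mm², y = 115 mm, Ī = 18 250 500 mm⁴.
Top flange (beyond web): 102 × 20, A = 2 040 mm², y = 220 mm, Ī = 68 000 mm⁴.
Bottom flange (beyond web): 102 × 20, A = 2 040 mm², y = 10 mm, Ī = 68 000 mm⁴.
By symmetry the centroid is at mid-height, ȳ = 115 mm.
Transfer each piece to the centroidal x-axis using Ī + A·d² with d = y − 115:
  web: d = 0 mm → contributes +18 250 500 mm⁴
  top flange (beyond web): d = 105 mm → contributes +22 559 000 mm⁴
  bottom flange (beyond web): d = -105 mm → contributes +22 559 000 mm⁴
Total I = 63 368 500 mm⁴.

Ix ≈ 6.337 × 10⁷ mm⁴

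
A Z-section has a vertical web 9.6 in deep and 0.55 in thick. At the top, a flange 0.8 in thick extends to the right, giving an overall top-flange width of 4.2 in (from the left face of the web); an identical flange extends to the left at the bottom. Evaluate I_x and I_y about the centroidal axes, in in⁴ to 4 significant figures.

Split into non-overlapping primitives; take the origin at the lower-left of the bounding box.
Web: 0.55 × 9.6, A = 5.28 in², y = 4.8 in, Ī = 40.5504 in⁴.
Top flange (beyond web): 3.65 × 0.8, A = 2.92 in², y = 9.2 in, Ī = 0.155733 in⁴.
Bottom flange (beyond web): 3.65 × 0.8, A = 2.92 in², y = 0.4 in, Ī = 0.155733 in⁴.
Centroid: ȳ = ΣA·y / ΣA = 4.8 in.
Transfer each piece to the centroidal x-axis using Ī + A·d² with d = y − 4.8:
  web: d = 0 in → contributes +40.5504 in⁴
  top flange (beyond web): d = 4.4 in → contributes +56.6869 in⁴
  bottom flange (beyond web): d = -4.4 in → contributes +56.6869 in⁴
Total I = 153.924 in⁴.
For the y-axis: x̄ = 3.925 in.
Repeating about the centroidal y-axis gives I_y = 32.3711 in⁴.

I_x ≈ 153.9 in⁴, I_y ≈ 32.37 in⁴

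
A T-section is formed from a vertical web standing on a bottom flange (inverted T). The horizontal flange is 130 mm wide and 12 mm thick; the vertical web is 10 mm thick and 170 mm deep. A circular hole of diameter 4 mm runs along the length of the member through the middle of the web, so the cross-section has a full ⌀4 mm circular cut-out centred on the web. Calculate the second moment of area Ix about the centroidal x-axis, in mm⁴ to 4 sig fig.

Treat the section as a set of non-overlapping primitives; coordinates are from the bounding-box lower-left.
Flange: 130 × 12, A = 1 560 mm², y = 6 mm, Ī = 18 720 mm⁴.
Web: 10 × 170, A = 1 700 mm², y = 97 mm, Ī = 4 094 167 mm⁴.
Hole (subtracted): ⌀4, A = 12.5664 mm², y = 97 mm, Ī = 12.5664 mm⁴.
Centroid: ȳ = ΣA·y / ΣA = 53.2855 mm.
Transfer each piece to the centroidal x-axis using Ī + A·d² with d = y − 53.2855:
  flange: d = -47.2855 mm → contributes +3 506 750 mm⁴
  web: d = 43.7145 mm → contributes +7 342 797 mm⁴
  hole: d = 43.7145 mm → contributes −24026.4 mm⁴
Total I = 10 825 521 mm⁴.

Ix ≈ 1.083 × 10⁷ mm⁴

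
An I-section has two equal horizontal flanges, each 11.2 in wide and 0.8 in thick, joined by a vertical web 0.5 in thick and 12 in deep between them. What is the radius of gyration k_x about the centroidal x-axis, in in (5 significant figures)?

Split into non-overlapping primitives; take the origin at the lower-left of the bounding box.
Bottom flange: 11.2 × 0.8, A = 8.96 in², y = 0.4 in, Ī = 0.4778667 in⁴.
Web: 0.5 × 12, A = 6 in², y = 6.8 in, Ī = 72 in⁴.
Top flange: 11.2 × 0.8, A = 8.96 in², y = 13.2 in, Ī = 0.4778667 in⁴.
By symmetry the centroid is at mid-height, ȳ = 6.8 in.
Transfer each piece to the centroidal x-axis using Ī + A·d² with d = y − 6.8:
  bottom flange: d = -6.4 in → contributes +367.4795 in⁴
  web: d = 0 in → contributes +72 in⁴
  top flange: d = 6.4 in → contributes +367.4795 in⁴
Total I = 806.9589 in⁴.
Radius of gyration: k = √(I/A) = √(806.9589 / 23.92) = 5.808248 in.

k_x ≈ 5.8082 in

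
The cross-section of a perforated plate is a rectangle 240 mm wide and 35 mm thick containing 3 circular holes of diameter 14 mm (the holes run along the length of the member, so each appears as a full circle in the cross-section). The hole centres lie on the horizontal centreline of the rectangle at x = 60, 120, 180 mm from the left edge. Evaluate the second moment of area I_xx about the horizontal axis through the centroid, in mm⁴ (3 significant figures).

Decompose the section into non-overlapping parts with the origin at the bottom-left of its bounding rectangle.
Plate: 240 × 35, A = 8 400 mm², y = 17.5 mm, Ī = 857 500 mm⁴.
Hole 1 (subtracted): ⌀14, A = 153.94 mm², y = 17.5 mm, Ī = 1885.7 mm⁴.
Hole 2 (subtracted): ⌀14, A = 153.94 mm², y = 17.5 mm, Ī = 1885.7 mm⁴.
Hole 3 (subtracted): ⌀14, A = 153.94 mm², y = 17.5 mm, Ī = 1885.7 mm⁴.
By symmetry the centroid is at mid-height, ȳ = 17.5 mm.
All pieces are centred on the horizontal axis through the centroid, so I = ΣĪ (holes subtracted) = 851 843 mm⁴.

I_xx ≈ 8.52 × 10⁵ mm⁴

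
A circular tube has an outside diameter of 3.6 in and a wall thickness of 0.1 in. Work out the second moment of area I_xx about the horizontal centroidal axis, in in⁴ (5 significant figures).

Break the section into simple shapes (no overlaps), measuring from the bottom-left corner of the bounding box.
Outer circle: ⌀3.6, A = 10.17876 in², y = 1.8 in, Ī = 8.244796 in⁴.
Bore (subtracted): ⌀3.4, A = 9.079203 in², y = 1.8 in, Ī = 6.559724 in⁴.
By symmetry the centroid is at mid-height, ȳ = 1.8 in.
All pieces are centred on the horizontal centroidal axis, so I = ΣĪ (holes subtracted) = 1.685072 in⁴.

I_xx ≈ 1.6851 in⁴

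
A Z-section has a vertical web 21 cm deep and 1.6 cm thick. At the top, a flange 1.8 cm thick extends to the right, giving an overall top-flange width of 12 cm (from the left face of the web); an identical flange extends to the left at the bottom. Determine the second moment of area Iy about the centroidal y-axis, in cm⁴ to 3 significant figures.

Iy ≈ 1690 cm⁴

Break the section into simple shapes (no overlaps), measuring from the bottom-left corner of the bounding box.
Web: 1.6 × 21, A = 33.6 cm², x = 11.2 cm, Ī = 7.168 cm⁴.
Top flange (beyond web): 10.4 × 1.8, A = 18.72 cm², x = 17.2 cm, Ī = 168.73 cm⁴.
Bottom flange (beyond web): 10.4 × 1.8, A = 18.72 cm², x = 5.2 cm, Ī = 168.73 cm⁴.
Centroid: x̄ = ΣA·x / ΣA = 11.2 cm.
Transfer each piece to the centroidal y-axis using Ī + A·d² with d = x − 11.2:
  web: d = 0 cm → contributes +7.168 cm⁴
  top flange (beyond web): d = 6 cm → contributes +842.65 cm⁴
  bottom flange (beyond web): d = -6 cm → contributes +842.65 cm⁴
Total I = 1692.5 cm⁴.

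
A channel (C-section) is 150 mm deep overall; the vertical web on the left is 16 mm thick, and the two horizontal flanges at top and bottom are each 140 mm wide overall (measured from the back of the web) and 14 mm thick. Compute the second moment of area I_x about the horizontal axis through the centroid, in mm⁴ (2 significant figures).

I_x ≈ 2.1 × 10⁷ mm⁴

Split into non-overlapping primitives; take the origin at the lower-left of the bounding box.
Web: 16 × 150, A = 2 400 mm², y = 75 mm, Ī = 4 500 000 mm⁴.
Top flange (beyond web): 124 × 14, A = 1 736 mm², y = 143 mm, Ī = 28 355 mm⁴.
Bottom flange (beyond web): 124 × 14, A = 1 736 mm², y = 7 mm, Ī = 28 355 mm⁴.
By symmetry the centroid is at mid-height, ȳ = 75 mm.
Transfer each piece to the horizontal axis through the centroid using Ī + A·d² with d = y − 75:
  web: d = 0 mm → contributes +4 500 000 mm⁴
  top flange (beyond web): d = 68 mm → contributes +8 055 619 mm⁴
  bottom flange (beyond web): d = -68 mm → contributes +8 055 619 mm⁴
Total I = 20 611 237 mm⁴.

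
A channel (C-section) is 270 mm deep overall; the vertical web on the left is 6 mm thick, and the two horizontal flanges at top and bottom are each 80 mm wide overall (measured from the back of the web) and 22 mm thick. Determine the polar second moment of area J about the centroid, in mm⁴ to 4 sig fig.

Treat the section as a set of non-overlapping primitives; coordinates are from the bounding-box lower-left.
Web: 6 × 270, A = 1 620 mm², y = 135 mm, Ī = 9 841 500 mm⁴.
Top flange (beyond web): 74 × 22, A = 1 628 mm², y = 259 mm, Ī = 65662.7 mm⁴.
Bottom flange (beyond web): 74 × 22, A = 1 628 mm², y = 11 mm, Ī = 65662.7 mm⁴.
By symmetry the centroid is at mid-height, ȳ = 135 mm.
Transfer each piece to the centroidal x-axis using Ī + A·d² with d = y − 135:
  web: d = 0 mm → contributes +9 841 500 mm⁴
  top flange (beyond web): d = 124 mm → contributes +25 097 791 mm⁴
  bottom flange (beyond web): d = -124 mm → contributes +25 097 791 mm⁴
Total I = 60 037 081 mm⁴.
For the y-axis: x̄ = 29.7104 mm.
Repeating about the centroidal y-axis gives I_y = 3 221 516 mm⁴.
Polar second moment: J = I_x + I_y = 63 258 598 mm⁴.

J ≈ 6.326 × 10⁷ mm⁴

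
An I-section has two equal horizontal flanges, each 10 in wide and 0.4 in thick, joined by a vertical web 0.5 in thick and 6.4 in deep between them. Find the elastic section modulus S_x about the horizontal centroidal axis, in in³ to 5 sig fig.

Split into non-overlapping primitives; take the origin at the lower-left of the bounding box.
Bottom flange: 10 × 0.4, A = 4 in², y = 0.2 in, Ī = 0.05333333 in⁴.
Web: 0.5 × 6.4, A = 3.2 in², y = 3.6 in, Ī = 10.92267 in⁴.
Top flange: 10 × 0.4, A = 4 in², y = 7 in, Ī = 0.05333333 in⁴.
By symmetry the centroid is at mid-height, ȳ = 3.6 in.
Transfer each piece to the horizontal centroidal axis using Ī + A·d² with d = y − 3.6:
  bottom flange: d = -3.4 in → contributes +46.29333 in⁴
  web: d = 0 in → contributes +10.92267 in⁴
  top flange: d = 3.4 in → contributes +46.29333 in⁴
Total I = 103.5093 in⁴.
Extreme fibre distance c = 3.6 in; S = I/c = 28.75259 in³.

S_x ≈ 28.753 in³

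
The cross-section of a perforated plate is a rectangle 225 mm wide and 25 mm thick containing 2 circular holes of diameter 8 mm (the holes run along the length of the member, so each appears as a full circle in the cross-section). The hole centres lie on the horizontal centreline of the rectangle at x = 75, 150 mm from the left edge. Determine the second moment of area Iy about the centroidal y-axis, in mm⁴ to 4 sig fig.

Decompose the section into non-overlapping parts with the origin at the bottom-left of its bounding rectangle.
Plate: 225 × 25, A = 5 625 mm², x = 112.5 mm, Ī = 23 730 469 mm⁴.
Hole 1 (subtracted): ⌀8, A = 50.2655 mm², x = 75 mm, Ī = 201.062 mm⁴.
Hole 2 (subtracted): ⌀8, A = 50.2655 mm², x = 150 mm, Ī = 201.062 mm⁴.
By symmetry the centroid is at mid-width, x̄ = 112.5 mm.
Transfer each piece to the centroidal y-axis using Ī + A·d² with d = x − 112.5:
  plate: d = 0 mm → contributes +23 730 469 mm⁴
  hole 1: d = -37.5 mm → contributes −70886.9 mm⁴
  hole 2: d = 37.5 mm → contributes −70886.9 mm⁴
Total I = 23 588 695 mm⁴.

Iy ≈ 2.359 × 10⁷ mm⁴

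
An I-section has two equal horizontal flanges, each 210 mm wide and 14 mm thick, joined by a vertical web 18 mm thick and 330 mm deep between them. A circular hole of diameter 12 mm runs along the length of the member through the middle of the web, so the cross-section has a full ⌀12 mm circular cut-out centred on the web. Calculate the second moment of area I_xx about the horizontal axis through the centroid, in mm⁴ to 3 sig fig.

Break the section into simple shapes (no overlaps), measuring from the bottom-left corner of the bounding box.
Bottom flange: 210 × 14, A = 2 940 mm², y = 7 mm, Ī = 48 020 mm⁴.
Web: 18 × 330, A = 5 940 mm², y = 179 mm, Ī = 53 905 500 mm⁴.
Top flange: 210 × 14, A = 2 940 mm², y = 351 mm, Ī = 48 020 mm⁴.
Hole (subtracted): ⌀12, A = 113.1 mm², y = 179 mm, Ī = 1017.9 mm⁴.
By symmetry the centroid is at mid-height, ȳ = 179 mm.
Transfer each piece to the horizontal axis through the centroid using Ī + A·d² with d = y − 179:
  bottom flange: d = -172 mm → contributes +87 024 980 mm⁴
  web: d = 0 mm → contributes +53 905 500 mm⁴
  top flange: d = 172 mm → contributes +87 024 980 mm⁴
  hole: d = 0 mm → contributes −1017.9 mm⁴
Total I = 227 954 442 mm⁴.

I_xx ≈ 2.28 × 10⁸ mm⁴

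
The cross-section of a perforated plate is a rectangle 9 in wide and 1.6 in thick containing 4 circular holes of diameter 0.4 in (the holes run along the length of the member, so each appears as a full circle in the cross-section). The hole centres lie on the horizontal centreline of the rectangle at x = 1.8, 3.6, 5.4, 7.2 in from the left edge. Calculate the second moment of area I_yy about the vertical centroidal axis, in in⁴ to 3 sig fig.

Treat the section as a set of non-overlapping primitives; coordinates are from the bounding-box lower-left.
Plate: 9 × 1.6, A = 14.4 in², x = 4.5 in, Ī = 97.2 in⁴.
Hole 1 (subtracted): ⌀0.4, A = 0.12566 in², x = 1.8 in, Ī = 0.0012566 in⁴.
Hole 2 (subtracted): ⌀0.4, A = 0.12566 in², x = 3.6 in, Ī = 0.0012566 in⁴.
Hole 3 (subtracted): ⌀0.4, A = 0.12566 in², x = 5.4 in, Ī = 0.0012566 in⁴.
Hole 4 (subtracted): ⌀0.4, A = 0.12566 in², x = 7.2 in, Ī = 0.0012566 in⁴.
By symmetry the centroid is at mid-width, x̄ = 4.5 in.
Transfer each piece to the vertical centroidal axis using Ī + A·d² with d = x − 4.5:
  plate: d = 0 in → contributes +97.2 in⁴
  hole 1: d = -2.7 in → contributes −0.91735 in⁴
  hole 2: d = -0.9 in → contributes −0.10304 in⁴
  hole 3: d = 0.9 in → contributes −0.10304 in⁴
  hole 4: d = 2.7 in → contributes −0.91735 in⁴
Total I = 95.159 in⁴.

I_yy ≈ 95.2 in⁴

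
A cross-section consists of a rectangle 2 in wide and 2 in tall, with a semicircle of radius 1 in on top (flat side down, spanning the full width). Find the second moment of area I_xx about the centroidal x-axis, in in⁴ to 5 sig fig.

I_xx ≈ 3.7315 in⁴

Split into non-overlapping primitives; take the origin at the lower-left of the bounding box.
Rectangular body: 2 × 2, A = 4 in², y = 1 in, Ī = 1.333333 in⁴.
Semicircular cap: semicircle r = 1, A = 1.570796 in², y = 2.424413 in, Ī = 0.109757 in⁴.
Centroid: ȳ = ΣA·y / ΣA = 1.401642 in.
Transfer each piece to the centroidal x-axis using Ī + A·d² with d = y − 1.401642:
  rectangular body: d = -0.4016415 in → contributes +1.978597 in⁴
  semicircular cap: d = 1.022772 in → contributes +1.752907 in⁴
Total I = 3.731504 in⁴.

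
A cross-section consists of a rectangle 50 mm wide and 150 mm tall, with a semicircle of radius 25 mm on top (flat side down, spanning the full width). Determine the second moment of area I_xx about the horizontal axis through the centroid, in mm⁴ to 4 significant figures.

Decompose the section into non-overlapping parts with the origin at the bottom-left of its bounding rectangle.
Rectangular body: 50 × 150, A = 7 500 mm², y = 75 mm, Ī = 14 062 500 mm⁴.
Semicircular cap: semicircle r = 25, A = 981.748 mm², y = 160.61 mm, Ī = 42873.8 mm⁴.
Centroid: ȳ = ΣA·y / ΣA = 84.9092 mm.
Transfer each piece to the horizontal axis through the centroid using Ī + A·d² with d = y − 84.9092:
  rectangular body: d = -9.90925 mm → contributes +14 798 949 mm⁴
  semicircular cap: d = 75.7011 mm → contributes +5 668 930 mm⁴
Total I = 20 467 879 mm⁴.

I_xx ≈ 2.047 × 10⁷ mm⁴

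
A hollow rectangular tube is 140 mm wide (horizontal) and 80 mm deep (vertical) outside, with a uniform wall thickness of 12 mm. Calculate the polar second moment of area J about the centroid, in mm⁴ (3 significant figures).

Treat the section as a set of non-overlapping primitives; coordinates are from the bounding-box lower-left.
Outer rectangle: 140 × 80, A = 11 200 mm², y = 40 mm, Ī = 5 973 333 mm⁴.
Inner void (subtracted): 116 × 56, A = 6 496 mm², y = 40 mm, Ī = 1 697 621 mm⁴.
By symmetry the centroid is at mid-height, ȳ = 40 mm.
All pieces are centred on the centroidal x-axis, so I = ΣĪ (holes subtracted) = 4 275 712 mm⁴.
Repeating about the centroidal y-axis gives I_y = 11 009 152 mm⁴.
Polar second moment: J = I_x + I_y = 15 284 864 mm⁴.

J ≈ 1.53 × 10⁷ mm⁴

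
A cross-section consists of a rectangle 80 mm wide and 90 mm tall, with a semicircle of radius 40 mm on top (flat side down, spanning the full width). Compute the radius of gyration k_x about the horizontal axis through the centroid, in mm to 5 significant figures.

k_x ≈ 35.581 mm

Break the section into simple shapes (no overlaps), measuring from the bottom-left corner of the bounding box.
Rectangular body: 80 × 90, A = 7 200 mm², y = 45 mm, Ī = 4 860 000 mm⁴.
Semicircular cap: semicircle r = 40, A = 2513.274 mm², y = 106.9765 mm, Ī = 280977.8 mm⁴.
Centroid: ȳ = ΣA·y / ΣA = 61.0362 mm.
Transfer each piece to the horizontal axis through the centroid using Ī + A·d² with d = y − 61.0362:
  rectangular body: d = -16.0362 mm → contributes +6 711 550 mm⁴
  semicircular cap: d = 45.94033 mm → contributes +5 585 277 mm⁴
Total I = 12 296 827 mm⁴.
Radius of gyration: k = √(I/A) = √(12 296 827 / 9713.274) = 35.58064 mm.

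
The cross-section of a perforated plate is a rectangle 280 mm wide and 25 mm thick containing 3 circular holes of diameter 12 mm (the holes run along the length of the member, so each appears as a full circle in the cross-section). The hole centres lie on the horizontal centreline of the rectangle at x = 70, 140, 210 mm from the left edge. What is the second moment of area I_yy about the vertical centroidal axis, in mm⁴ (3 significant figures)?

Decompose the section into non-overlapping parts with the origin at the bottom-left of its bounding rectangle.
Plate: 280 × 25, A = 7 000 mm², x = 140 mm, Ī = 45 733 333 mm⁴.
Hole 1 (subtracted): ⌀12, A = 113.1 mm², x = 70 mm, Ī = 1017.9 mm⁴.
Hole 2 (subtracted): ⌀12, A = 113.1 mm², x = 140 mm, Ī = 1017.9 mm⁴.
Hole 3 (subtracted): ⌀12, A = 113.1 mm², x = 210 mm, Ī = 1017.9 mm⁴.
By symmetry the centroid is at mid-width, x̄ = 140 mm.
Transfer each piece to the vertical centroidal axis using Ī + A·d² with d = x − 140:
  plate: d = 0 mm → contributes +45 733 333 mm⁴
  hole 1: d = -70 mm → contributes −555 195 mm⁴
  hole 2: d = 0 mm → contributes −1017.9 mm⁴
  hole 3: d = 70 mm → contributes −555 195 mm⁴
Total I = 44 621 926 mm⁴.

I_yy ≈ 4.46 × 10⁷ mm⁴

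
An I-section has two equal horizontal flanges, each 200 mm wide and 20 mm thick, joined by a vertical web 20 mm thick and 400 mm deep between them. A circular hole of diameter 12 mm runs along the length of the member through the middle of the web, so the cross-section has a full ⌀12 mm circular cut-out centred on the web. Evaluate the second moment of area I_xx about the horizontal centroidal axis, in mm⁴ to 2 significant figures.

Decompose the section into non-overlapping parts with the origin at the bottom-left of its bounding rectangle.
Bottom flange: 200 × 20, A = 4 000 mm², y = 10 mm, Ī = 133 333 mm⁴.
Web: 20 × 400, A = 8 000 mm², y = 220 mm, Ī = 106 666 667 mm⁴.
Top flange: 200 × 20, A = 4 000 mm², y = 430 mm, Ī = 133 333 mm⁴.
Hole (subtracted): ⌀12, A = 113.1 mm², y = 220 mm, Ī = 1 018 mm⁴.
By symmetry the centroid is at mid-height, ȳ = 220 mm.
Transfer each piece to the horizontal centroidal axis using Ī + A·d² with d = y − 220:
  bottom flange: d = -210 mm → contributes +176 533 333 mm⁴
  web: d = 0 mm → contributes +106 666 667 mm⁴
  top flange: d = 210 mm → contributes +176 533 333 mm⁴
  hole: d = 0 mm → contributes −1 018 mm⁴
Total I = 459 732 315 mm⁴.

I_xx ≈ 4.6 × 10⁸ mm⁴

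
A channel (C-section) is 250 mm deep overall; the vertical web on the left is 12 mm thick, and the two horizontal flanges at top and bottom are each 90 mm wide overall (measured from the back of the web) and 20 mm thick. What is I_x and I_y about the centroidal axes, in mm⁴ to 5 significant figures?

I_x ≈ 5.6991 × 10⁷ mm⁴, I_y ≈ 4.7149 × 10⁶ mm⁴

Treat the section as a set of non-overlapping primitives; coordinates are from the bounding-box lower-left.
Web: 12 × 250, A = 3 000 mm², y = 125 mm, Ī = 15 625 000 mm⁴.
Top flange (beyond web): 78 × 20, A = 1 560 mm², y = 240 mm, Ī = 52 000 mm⁴.
Bottom flange (beyond web): 78 × 20, A = 1 560 mm², y = 10 mm, Ī = 52 000 mm⁴.
By symmetry the centroid is at mid-height, ȳ = 125 mm.
Transfer each piece to the centroidal x-axis using Ī + A·d² with d = y − 125:
  web: d = 0 mm → contributes +15 625 000 mm⁴
  top flange (beyond web): d = 115 mm → contributes +20 683 000 mm⁴
  bottom flange (beyond web): d = -115 mm → contributes +20 683 000 mm⁴
Total I = 56 991 000 mm⁴.
For the y-axis: x̄ = 28.94118 mm.
Repeating about the centroidal y-axis gives I_y = 4 714 899 mm⁴.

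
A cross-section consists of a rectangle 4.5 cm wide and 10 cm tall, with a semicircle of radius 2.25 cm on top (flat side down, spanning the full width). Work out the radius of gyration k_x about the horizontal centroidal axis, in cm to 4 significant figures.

Split into non-overlapping primitives; take the origin at the lower-left of the bounding box.
Rectangular body: 4.5 × 10, A = 45 cm², y = 5 cm, Ī = 375 cm⁴.
Semicircular cap: semicircle r = 2.25, A = 7.95216 cm², y = 10.9549 cm, Ī = 2.81295 cm⁴.
Centroid: ȳ = ΣA·y / ΣA = 5.89429 cm.
Transfer each piece to the horizontal centroidal axis using Ī + A·d² with d = y − 5.89429:
  rectangular body: d = -0.894289 cm → contributes +410.989 cm⁴
  semicircular cap: d = 5.06064 cm → contributes +206.468 cm⁴
Total I = 617.457 cm⁴.
Radius of gyration: k = √(I/A) = √(617.457 / 52.9522) = 3.41477 cm.

k_x ≈ 3.415 cm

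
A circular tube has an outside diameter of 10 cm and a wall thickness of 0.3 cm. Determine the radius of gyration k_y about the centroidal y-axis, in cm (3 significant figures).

Decompose the section into non-overlapping parts with the origin at the bottom-left of its bounding rectangle.
Outer circle: ⌀10, A = 78.54 cm², x = 5 cm, Ī = 490.87 cm⁴.
Bore (subtracted): ⌀9.4, A = 69.398 cm², x = 5 cm, Ī = 383.25 cm⁴.
By symmetry the centroid is at mid-width, x̄ = 5 cm.
All pieces are centred on the centroidal y-axis, so I = ΣĪ (holes subtracted) = 107.62 cm⁴.
Radius of gyration: k = √(I/A) = √(107.62 / 9.142) = 3.4311 cm.

k_y ≈ 3.43 cm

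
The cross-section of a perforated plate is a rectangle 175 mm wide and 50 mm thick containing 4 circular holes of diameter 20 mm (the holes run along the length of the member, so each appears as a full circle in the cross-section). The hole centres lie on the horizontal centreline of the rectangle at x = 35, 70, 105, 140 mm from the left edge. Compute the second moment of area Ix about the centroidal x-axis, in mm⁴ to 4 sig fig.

Split into non-overlapping primitives; take the origin at the lower-left of the bounding box.
Plate: 175 × 50, A = 8 750 mm², y = 25 mm, Ī = 1 822 917 mm⁴.
Hole 1 (subtracted): ⌀20, A = 314.159 mm², y = 25 mm, Ī = 7853.98 mm⁴.
Hole 2 (subtracted): ⌀20, A = 314.159 mm², y = 25 mm, Ī = 7853.98 mm⁴.
Hole 3 (subtracted): ⌀20, A = 314.159 mm², y = 25 mm, Ī = 7853.98 mm⁴.
Hole 4 (subtracted): ⌀20, A = 314.159 mm², y = 25 mm, Ī = 7853.98 mm⁴.
By symmetry the centroid is at mid-height, ȳ = 25 mm.
All pieces are centred on the centroidal x-axis, so I = ΣĪ (holes subtracted) = 1 791 501 mm⁴.

Ix ≈ 1.792 × 10⁶ mm⁴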